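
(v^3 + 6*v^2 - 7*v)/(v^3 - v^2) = (v + 7)/v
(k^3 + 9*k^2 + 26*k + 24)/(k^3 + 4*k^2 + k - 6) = (k + 4)/(k - 1)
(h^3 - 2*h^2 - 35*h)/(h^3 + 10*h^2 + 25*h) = (h - 7)/(h + 5)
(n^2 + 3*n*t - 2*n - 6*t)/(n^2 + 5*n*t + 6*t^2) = (n - 2)/(n + 2*t)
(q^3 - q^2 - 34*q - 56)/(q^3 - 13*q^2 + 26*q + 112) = (q + 4)/(q - 8)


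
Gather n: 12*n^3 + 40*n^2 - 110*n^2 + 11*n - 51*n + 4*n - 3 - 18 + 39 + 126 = 12*n^3 - 70*n^2 - 36*n + 144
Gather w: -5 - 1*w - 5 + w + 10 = 0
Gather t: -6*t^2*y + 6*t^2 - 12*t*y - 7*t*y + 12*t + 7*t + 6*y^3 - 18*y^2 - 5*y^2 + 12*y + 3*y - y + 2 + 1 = t^2*(6 - 6*y) + t*(19 - 19*y) + 6*y^3 - 23*y^2 + 14*y + 3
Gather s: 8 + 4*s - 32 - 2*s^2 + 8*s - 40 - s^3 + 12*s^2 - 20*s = -s^3 + 10*s^2 - 8*s - 64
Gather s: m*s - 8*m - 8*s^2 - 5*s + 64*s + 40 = -8*m - 8*s^2 + s*(m + 59) + 40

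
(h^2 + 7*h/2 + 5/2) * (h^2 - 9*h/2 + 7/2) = h^4 - h^3 - 39*h^2/4 + h + 35/4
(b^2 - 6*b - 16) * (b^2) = b^4 - 6*b^3 - 16*b^2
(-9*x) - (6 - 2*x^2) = 2*x^2 - 9*x - 6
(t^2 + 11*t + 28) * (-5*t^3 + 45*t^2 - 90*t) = -5*t^5 - 10*t^4 + 265*t^3 + 270*t^2 - 2520*t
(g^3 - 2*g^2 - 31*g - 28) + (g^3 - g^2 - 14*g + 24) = 2*g^3 - 3*g^2 - 45*g - 4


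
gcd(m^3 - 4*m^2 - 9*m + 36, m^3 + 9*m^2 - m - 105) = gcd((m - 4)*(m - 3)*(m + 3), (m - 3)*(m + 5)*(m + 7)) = m - 3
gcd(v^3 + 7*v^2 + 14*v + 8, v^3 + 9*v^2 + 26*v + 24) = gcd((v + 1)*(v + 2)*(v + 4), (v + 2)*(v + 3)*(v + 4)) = v^2 + 6*v + 8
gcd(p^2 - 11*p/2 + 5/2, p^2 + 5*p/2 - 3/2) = p - 1/2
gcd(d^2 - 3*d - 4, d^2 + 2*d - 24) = d - 4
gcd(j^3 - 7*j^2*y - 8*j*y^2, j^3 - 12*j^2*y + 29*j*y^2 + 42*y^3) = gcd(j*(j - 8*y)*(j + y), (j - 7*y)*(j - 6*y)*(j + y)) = j + y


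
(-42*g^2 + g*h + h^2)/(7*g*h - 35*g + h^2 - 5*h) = (-6*g + h)/(h - 5)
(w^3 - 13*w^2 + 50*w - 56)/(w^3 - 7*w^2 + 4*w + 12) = (w^2 - 11*w + 28)/(w^2 - 5*w - 6)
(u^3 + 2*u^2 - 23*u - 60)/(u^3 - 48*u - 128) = (u^2 - 2*u - 15)/(u^2 - 4*u - 32)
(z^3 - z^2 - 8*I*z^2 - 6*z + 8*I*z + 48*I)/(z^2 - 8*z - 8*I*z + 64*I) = (z^2 - z - 6)/(z - 8)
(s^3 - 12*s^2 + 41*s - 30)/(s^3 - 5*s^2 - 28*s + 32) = (s^2 - 11*s + 30)/(s^2 - 4*s - 32)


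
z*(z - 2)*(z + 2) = z^3 - 4*z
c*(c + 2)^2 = c^3 + 4*c^2 + 4*c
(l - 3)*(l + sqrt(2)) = l^2 - 3*l + sqrt(2)*l - 3*sqrt(2)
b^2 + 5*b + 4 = (b + 1)*(b + 4)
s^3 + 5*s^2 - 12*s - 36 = (s - 3)*(s + 2)*(s + 6)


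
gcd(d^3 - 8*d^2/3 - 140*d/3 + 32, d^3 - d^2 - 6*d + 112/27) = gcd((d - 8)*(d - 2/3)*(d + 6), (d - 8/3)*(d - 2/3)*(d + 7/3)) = d - 2/3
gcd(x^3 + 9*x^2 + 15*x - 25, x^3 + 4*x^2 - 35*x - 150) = x^2 + 10*x + 25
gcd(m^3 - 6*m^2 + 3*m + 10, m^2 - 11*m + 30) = m - 5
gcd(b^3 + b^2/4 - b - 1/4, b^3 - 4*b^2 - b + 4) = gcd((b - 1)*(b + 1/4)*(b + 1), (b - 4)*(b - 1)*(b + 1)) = b^2 - 1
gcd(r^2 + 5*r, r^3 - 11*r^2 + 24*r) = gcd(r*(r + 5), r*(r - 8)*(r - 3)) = r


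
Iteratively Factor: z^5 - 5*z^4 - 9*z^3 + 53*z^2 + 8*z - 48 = (z - 1)*(z^4 - 4*z^3 - 13*z^2 + 40*z + 48) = (z - 1)*(z + 3)*(z^3 - 7*z^2 + 8*z + 16) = (z - 1)*(z + 1)*(z + 3)*(z^2 - 8*z + 16) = (z - 4)*(z - 1)*(z + 1)*(z + 3)*(z - 4)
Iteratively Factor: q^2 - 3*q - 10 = (q + 2)*(q - 5)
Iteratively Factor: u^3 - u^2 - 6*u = (u)*(u^2 - u - 6) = u*(u + 2)*(u - 3)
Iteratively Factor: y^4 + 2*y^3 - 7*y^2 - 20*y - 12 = (y + 1)*(y^3 + y^2 - 8*y - 12) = (y + 1)*(y + 2)*(y^2 - y - 6) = (y - 3)*(y + 1)*(y + 2)*(y + 2)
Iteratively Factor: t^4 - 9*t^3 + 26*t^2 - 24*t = (t)*(t^3 - 9*t^2 + 26*t - 24) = t*(t - 4)*(t^2 - 5*t + 6) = t*(t - 4)*(t - 3)*(t - 2)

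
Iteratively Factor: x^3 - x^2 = (x)*(x^2 - x) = x^2*(x - 1)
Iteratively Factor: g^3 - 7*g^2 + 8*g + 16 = (g - 4)*(g^2 - 3*g - 4) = (g - 4)^2*(g + 1)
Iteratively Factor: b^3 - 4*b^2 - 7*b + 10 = (b + 2)*(b^2 - 6*b + 5) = (b - 1)*(b + 2)*(b - 5)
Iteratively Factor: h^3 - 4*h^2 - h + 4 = (h - 4)*(h^2 - 1) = (h - 4)*(h - 1)*(h + 1)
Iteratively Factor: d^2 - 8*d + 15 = (d - 3)*(d - 5)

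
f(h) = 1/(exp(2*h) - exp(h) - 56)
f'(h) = (-2*exp(2*h) + exp(h))/(exp(2*h) - exp(h) - 56)^2 = (1 - 2*exp(h))*exp(h)/(-exp(2*h) + exp(h) + 56)^2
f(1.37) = -0.02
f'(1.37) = -0.01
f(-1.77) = -0.02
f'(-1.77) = 0.00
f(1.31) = -0.02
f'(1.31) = -0.01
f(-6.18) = -0.02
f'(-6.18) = 0.00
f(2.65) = 0.01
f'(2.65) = -0.02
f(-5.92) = -0.02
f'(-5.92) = 0.00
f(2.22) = 0.05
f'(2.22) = -0.42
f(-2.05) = -0.02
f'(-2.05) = 0.00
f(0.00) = -0.02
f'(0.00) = 0.00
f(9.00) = 0.00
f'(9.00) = 0.00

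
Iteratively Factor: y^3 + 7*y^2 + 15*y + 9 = (y + 3)*(y^2 + 4*y + 3) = (y + 1)*(y + 3)*(y + 3)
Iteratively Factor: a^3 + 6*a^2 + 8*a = (a + 2)*(a^2 + 4*a) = (a + 2)*(a + 4)*(a)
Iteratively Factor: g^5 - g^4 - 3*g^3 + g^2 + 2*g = (g - 2)*(g^4 + g^3 - g^2 - g) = (g - 2)*(g + 1)*(g^3 - g) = (g - 2)*(g + 1)^2*(g^2 - g) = g*(g - 2)*(g + 1)^2*(g - 1)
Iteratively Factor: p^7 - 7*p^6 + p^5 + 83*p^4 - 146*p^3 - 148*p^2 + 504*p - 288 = (p - 4)*(p^6 - 3*p^5 - 11*p^4 + 39*p^3 + 10*p^2 - 108*p + 72) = (p - 4)*(p - 3)*(p^5 - 11*p^3 + 6*p^2 + 28*p - 24) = (p - 4)*(p - 3)*(p + 2)*(p^4 - 2*p^3 - 7*p^2 + 20*p - 12) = (p - 4)*(p - 3)*(p + 2)*(p + 3)*(p^3 - 5*p^2 + 8*p - 4) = (p - 4)*(p - 3)*(p - 1)*(p + 2)*(p + 3)*(p^2 - 4*p + 4) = (p - 4)*(p - 3)*(p - 2)*(p - 1)*(p + 2)*(p + 3)*(p - 2)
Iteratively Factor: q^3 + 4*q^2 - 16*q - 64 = (q + 4)*(q^2 - 16) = (q + 4)^2*(q - 4)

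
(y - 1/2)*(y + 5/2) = y^2 + 2*y - 5/4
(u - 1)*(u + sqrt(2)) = u^2 - u + sqrt(2)*u - sqrt(2)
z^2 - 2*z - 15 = (z - 5)*(z + 3)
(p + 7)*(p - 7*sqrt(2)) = p^2 - 7*sqrt(2)*p + 7*p - 49*sqrt(2)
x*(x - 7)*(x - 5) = x^3 - 12*x^2 + 35*x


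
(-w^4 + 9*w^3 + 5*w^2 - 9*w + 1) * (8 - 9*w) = 9*w^5 - 89*w^4 + 27*w^3 + 121*w^2 - 81*w + 8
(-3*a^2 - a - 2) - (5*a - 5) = -3*a^2 - 6*a + 3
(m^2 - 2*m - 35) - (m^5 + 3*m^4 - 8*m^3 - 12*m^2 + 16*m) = -m^5 - 3*m^4 + 8*m^3 + 13*m^2 - 18*m - 35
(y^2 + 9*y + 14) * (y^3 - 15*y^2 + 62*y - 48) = y^5 - 6*y^4 - 59*y^3 + 300*y^2 + 436*y - 672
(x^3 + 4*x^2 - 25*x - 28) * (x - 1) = x^4 + 3*x^3 - 29*x^2 - 3*x + 28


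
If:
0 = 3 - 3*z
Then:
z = 1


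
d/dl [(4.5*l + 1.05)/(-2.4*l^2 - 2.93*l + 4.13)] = (10.8*l^2 + 5.04*l + 21.6615)/(5.76*l^4 + 14.064*l^3 - 11.2391*l^2 - 24.2018*l + 17.0569)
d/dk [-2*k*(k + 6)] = -4*k - 12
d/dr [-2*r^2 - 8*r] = -4*r - 8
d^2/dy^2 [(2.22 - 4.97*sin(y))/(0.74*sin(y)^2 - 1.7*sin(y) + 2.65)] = (2.72157199999999*sin(y)^5 + 1.389572*sin(y)^4 - 55.541884*sin(y)^3 + 40.681762*sin(y)^2 + 66.621185*sin(y) - 40.65494)/(0.74*sin(y)^2 - 1.7*sin(y) + 2.65)^3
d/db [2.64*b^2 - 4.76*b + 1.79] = 5.28*b - 4.76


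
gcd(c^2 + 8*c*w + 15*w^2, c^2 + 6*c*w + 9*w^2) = c + 3*w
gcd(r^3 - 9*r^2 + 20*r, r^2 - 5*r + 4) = r - 4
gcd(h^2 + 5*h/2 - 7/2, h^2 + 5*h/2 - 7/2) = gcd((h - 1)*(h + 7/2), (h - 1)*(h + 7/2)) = h^2 + 5*h/2 - 7/2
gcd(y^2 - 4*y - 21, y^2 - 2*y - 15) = y + 3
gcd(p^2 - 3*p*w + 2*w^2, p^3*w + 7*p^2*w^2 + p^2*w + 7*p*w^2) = 1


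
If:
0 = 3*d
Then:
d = 0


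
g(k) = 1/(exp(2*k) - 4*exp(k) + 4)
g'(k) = (-2*exp(2*k) + 4*exp(k))/(exp(2*k) - 4*exp(k) + 4)^2 = 2*(2 - exp(k))*exp(k)/(exp(2*k) - 4*exp(k) + 4)^2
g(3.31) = 0.00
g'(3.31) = -0.00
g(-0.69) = 0.45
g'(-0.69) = 0.30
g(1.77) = 0.07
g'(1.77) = -0.20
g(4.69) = 0.00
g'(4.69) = -0.00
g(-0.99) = 0.38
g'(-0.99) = 0.17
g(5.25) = 0.00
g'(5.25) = -0.00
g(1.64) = 0.10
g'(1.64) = -0.33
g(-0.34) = 0.60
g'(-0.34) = 0.67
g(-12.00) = 0.25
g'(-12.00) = 0.00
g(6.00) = 0.00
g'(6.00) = 0.00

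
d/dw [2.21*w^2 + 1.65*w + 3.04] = 4.42*w + 1.65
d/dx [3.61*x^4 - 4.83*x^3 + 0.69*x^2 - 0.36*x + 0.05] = 14.44*x^3 - 14.49*x^2 + 1.38*x - 0.36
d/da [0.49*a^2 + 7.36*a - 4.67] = 0.98*a + 7.36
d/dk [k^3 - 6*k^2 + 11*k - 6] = 3*k^2 - 12*k + 11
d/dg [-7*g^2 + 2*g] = 2 - 14*g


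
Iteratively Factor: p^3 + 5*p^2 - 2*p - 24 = (p + 3)*(p^2 + 2*p - 8) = (p + 3)*(p + 4)*(p - 2)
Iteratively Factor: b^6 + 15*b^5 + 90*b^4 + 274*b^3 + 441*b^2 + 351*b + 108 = (b + 3)*(b^5 + 12*b^4 + 54*b^3 + 112*b^2 + 105*b + 36) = (b + 1)*(b + 3)*(b^4 + 11*b^3 + 43*b^2 + 69*b + 36) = (b + 1)*(b + 3)^2*(b^3 + 8*b^2 + 19*b + 12) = (b + 1)*(b + 3)^3*(b^2 + 5*b + 4) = (b + 1)*(b + 3)^3*(b + 4)*(b + 1)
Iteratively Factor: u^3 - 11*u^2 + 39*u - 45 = (u - 5)*(u^2 - 6*u + 9) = (u - 5)*(u - 3)*(u - 3)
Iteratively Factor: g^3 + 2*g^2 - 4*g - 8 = (g + 2)*(g^2 - 4) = (g + 2)^2*(g - 2)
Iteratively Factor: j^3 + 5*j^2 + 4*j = (j + 4)*(j^2 + j) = (j + 1)*(j + 4)*(j)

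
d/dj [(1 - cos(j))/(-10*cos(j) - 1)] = -11*sin(j)/(10*cos(j) + 1)^2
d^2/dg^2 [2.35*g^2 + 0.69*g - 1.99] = 4.70000000000000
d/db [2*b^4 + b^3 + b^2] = b*(8*b^2 + 3*b + 2)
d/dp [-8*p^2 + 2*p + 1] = 2 - 16*p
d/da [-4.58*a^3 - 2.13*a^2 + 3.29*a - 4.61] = -13.74*a^2 - 4.26*a + 3.29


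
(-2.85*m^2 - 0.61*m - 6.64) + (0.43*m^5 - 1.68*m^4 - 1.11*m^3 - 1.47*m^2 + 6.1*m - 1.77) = 0.43*m^5 - 1.68*m^4 - 1.11*m^3 - 4.32*m^2 + 5.49*m - 8.41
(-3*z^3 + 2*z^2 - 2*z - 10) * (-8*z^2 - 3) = 24*z^5 - 16*z^4 + 25*z^3 + 74*z^2 + 6*z + 30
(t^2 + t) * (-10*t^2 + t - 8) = -10*t^4 - 9*t^3 - 7*t^2 - 8*t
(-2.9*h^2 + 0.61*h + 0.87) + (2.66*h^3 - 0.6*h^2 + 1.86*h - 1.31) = 2.66*h^3 - 3.5*h^2 + 2.47*h - 0.44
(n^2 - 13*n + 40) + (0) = n^2 - 13*n + 40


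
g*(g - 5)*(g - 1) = g^3 - 6*g^2 + 5*g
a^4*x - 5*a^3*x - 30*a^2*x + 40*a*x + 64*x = (a - 8)*(a - 2)*(a + 4)*(a*x + x)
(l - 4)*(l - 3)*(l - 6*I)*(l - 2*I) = l^4 - 7*l^3 - 8*I*l^3 + 56*I*l^2 + 84*l - 96*I*l - 144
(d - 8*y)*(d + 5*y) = d^2 - 3*d*y - 40*y^2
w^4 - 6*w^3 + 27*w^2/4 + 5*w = w*(w - 4)*(w - 5/2)*(w + 1/2)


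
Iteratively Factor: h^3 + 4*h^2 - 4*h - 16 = (h + 4)*(h^2 - 4) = (h + 2)*(h + 4)*(h - 2)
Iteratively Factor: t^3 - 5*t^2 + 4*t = (t - 4)*(t^2 - t) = (t - 4)*(t - 1)*(t)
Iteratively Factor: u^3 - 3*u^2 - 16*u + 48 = (u - 4)*(u^2 + u - 12) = (u - 4)*(u - 3)*(u + 4)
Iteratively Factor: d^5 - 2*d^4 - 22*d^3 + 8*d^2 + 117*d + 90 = (d - 5)*(d^4 + 3*d^3 - 7*d^2 - 27*d - 18) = (d - 5)*(d - 3)*(d^3 + 6*d^2 + 11*d + 6) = (d - 5)*(d - 3)*(d + 3)*(d^2 + 3*d + 2) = (d - 5)*(d - 3)*(d + 2)*(d + 3)*(d + 1)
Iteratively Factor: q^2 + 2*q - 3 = (q - 1)*(q + 3)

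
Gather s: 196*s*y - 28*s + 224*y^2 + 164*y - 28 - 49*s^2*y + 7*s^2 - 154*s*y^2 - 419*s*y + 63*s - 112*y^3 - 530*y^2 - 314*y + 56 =s^2*(7 - 49*y) + s*(-154*y^2 - 223*y + 35) - 112*y^3 - 306*y^2 - 150*y + 28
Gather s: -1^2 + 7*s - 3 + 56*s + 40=63*s + 36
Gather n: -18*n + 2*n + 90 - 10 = 80 - 16*n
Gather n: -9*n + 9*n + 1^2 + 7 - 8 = 0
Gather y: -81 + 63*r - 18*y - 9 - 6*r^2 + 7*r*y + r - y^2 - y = -6*r^2 + 64*r - y^2 + y*(7*r - 19) - 90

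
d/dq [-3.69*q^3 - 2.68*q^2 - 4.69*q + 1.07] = -11.07*q^2 - 5.36*q - 4.69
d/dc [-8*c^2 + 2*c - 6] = 2 - 16*c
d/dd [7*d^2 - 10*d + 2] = 14*d - 10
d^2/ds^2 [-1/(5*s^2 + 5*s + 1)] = 10*(5*s^2 + 5*s - 5*(2*s + 1)^2 + 1)/(5*s^2 + 5*s + 1)^3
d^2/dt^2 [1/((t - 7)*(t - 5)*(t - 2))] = 2*(6*t^4 - 112*t^3 + 765*t^2 - 2268*t + 2501)/(t^9 - 42*t^8 + 765*t^7 - 7910*t^6 + 51015*t^5 - 212142*t^4 + 566999*t^3 - 936810*t^2 + 867300*t - 343000)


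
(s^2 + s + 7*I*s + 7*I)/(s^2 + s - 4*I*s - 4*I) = (s + 7*I)/(s - 4*I)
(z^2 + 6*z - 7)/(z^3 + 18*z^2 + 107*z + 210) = (z - 1)/(z^2 + 11*z + 30)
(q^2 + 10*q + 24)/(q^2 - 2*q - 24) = (q + 6)/(q - 6)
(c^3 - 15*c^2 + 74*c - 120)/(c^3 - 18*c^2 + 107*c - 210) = (c - 4)/(c - 7)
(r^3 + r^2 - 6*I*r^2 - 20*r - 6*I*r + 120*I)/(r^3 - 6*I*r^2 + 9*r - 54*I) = (r^2 + r - 20)/(r^2 + 9)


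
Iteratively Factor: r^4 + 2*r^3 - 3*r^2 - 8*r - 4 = (r + 1)*(r^3 + r^2 - 4*r - 4) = (r + 1)*(r + 2)*(r^2 - r - 2) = (r - 2)*(r + 1)*(r + 2)*(r + 1)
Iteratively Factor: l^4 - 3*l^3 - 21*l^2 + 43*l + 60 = (l + 1)*(l^3 - 4*l^2 - 17*l + 60) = (l + 1)*(l + 4)*(l^2 - 8*l + 15) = (l - 3)*(l + 1)*(l + 4)*(l - 5)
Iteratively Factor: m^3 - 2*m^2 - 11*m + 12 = (m + 3)*(m^2 - 5*m + 4) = (m - 4)*(m + 3)*(m - 1)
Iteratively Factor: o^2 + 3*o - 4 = (o - 1)*(o + 4)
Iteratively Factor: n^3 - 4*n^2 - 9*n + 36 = (n - 4)*(n^2 - 9) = (n - 4)*(n + 3)*(n - 3)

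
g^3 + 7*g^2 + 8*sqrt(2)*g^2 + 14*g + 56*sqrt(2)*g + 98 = (g + 7)*(g + sqrt(2))*(g + 7*sqrt(2))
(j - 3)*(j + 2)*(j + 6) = j^3 + 5*j^2 - 12*j - 36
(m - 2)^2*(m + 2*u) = m^3 + 2*m^2*u - 4*m^2 - 8*m*u + 4*m + 8*u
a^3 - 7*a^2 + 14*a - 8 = (a - 4)*(a - 2)*(a - 1)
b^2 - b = b*(b - 1)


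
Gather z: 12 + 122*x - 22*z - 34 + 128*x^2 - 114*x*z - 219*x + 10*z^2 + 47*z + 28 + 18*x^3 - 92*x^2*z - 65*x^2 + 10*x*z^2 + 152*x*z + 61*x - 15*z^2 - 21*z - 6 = 18*x^3 + 63*x^2 - 36*x + z^2*(10*x - 5) + z*(-92*x^2 + 38*x + 4)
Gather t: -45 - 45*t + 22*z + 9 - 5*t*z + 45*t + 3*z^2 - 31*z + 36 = -5*t*z + 3*z^2 - 9*z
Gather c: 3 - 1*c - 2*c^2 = -2*c^2 - c + 3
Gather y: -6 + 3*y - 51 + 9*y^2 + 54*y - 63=9*y^2 + 57*y - 120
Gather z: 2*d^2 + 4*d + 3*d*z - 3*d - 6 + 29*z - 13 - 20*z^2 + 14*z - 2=2*d^2 + d - 20*z^2 + z*(3*d + 43) - 21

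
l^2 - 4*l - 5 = (l - 5)*(l + 1)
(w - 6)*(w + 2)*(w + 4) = w^3 - 28*w - 48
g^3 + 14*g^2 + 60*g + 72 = (g + 2)*(g + 6)^2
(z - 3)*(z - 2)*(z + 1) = z^3 - 4*z^2 + z + 6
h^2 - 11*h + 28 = (h - 7)*(h - 4)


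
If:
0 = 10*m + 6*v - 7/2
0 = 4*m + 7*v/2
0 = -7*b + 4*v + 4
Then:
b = -12/77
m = 49/44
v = -14/11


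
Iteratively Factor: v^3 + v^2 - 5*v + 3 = (v - 1)*(v^2 + 2*v - 3) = (v - 1)^2*(v + 3)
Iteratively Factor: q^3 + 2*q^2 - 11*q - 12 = (q + 4)*(q^2 - 2*q - 3) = (q - 3)*(q + 4)*(q + 1)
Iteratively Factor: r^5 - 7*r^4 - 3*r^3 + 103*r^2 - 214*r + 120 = (r - 3)*(r^4 - 4*r^3 - 15*r^2 + 58*r - 40) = (r - 3)*(r - 1)*(r^3 - 3*r^2 - 18*r + 40) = (r - 3)*(r - 1)*(r + 4)*(r^2 - 7*r + 10) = (r - 5)*(r - 3)*(r - 1)*(r + 4)*(r - 2)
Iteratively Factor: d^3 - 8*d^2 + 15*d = (d)*(d^2 - 8*d + 15) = d*(d - 3)*(d - 5)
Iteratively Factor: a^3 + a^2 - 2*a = (a)*(a^2 + a - 2) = a*(a + 2)*(a - 1)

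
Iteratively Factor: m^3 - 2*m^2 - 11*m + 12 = (m - 1)*(m^2 - m - 12) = (m - 4)*(m - 1)*(m + 3)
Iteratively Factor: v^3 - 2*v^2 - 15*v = (v)*(v^2 - 2*v - 15) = v*(v - 5)*(v + 3)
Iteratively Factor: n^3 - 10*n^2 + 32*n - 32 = (n - 2)*(n^2 - 8*n + 16) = (n - 4)*(n - 2)*(n - 4)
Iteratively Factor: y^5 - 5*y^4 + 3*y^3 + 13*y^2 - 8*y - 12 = (y - 3)*(y^4 - 2*y^3 - 3*y^2 + 4*y + 4) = (y - 3)*(y + 1)*(y^3 - 3*y^2 + 4) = (y - 3)*(y - 2)*(y + 1)*(y^2 - y - 2) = (y - 3)*(y - 2)^2*(y + 1)*(y + 1)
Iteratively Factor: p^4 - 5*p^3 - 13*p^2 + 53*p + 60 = (p + 3)*(p^3 - 8*p^2 + 11*p + 20) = (p - 5)*(p + 3)*(p^2 - 3*p - 4) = (p - 5)*(p + 1)*(p + 3)*(p - 4)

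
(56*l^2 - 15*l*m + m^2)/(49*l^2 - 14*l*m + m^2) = (8*l - m)/(7*l - m)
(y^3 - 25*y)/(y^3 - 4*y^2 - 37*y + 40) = y*(y - 5)/(y^2 - 9*y + 8)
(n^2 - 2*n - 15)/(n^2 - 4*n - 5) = (n + 3)/(n + 1)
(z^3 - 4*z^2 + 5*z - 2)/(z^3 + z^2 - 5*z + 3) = (z - 2)/(z + 3)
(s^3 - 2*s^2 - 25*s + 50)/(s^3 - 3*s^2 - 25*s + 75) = (s - 2)/(s - 3)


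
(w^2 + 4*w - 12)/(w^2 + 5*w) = (w^2 + 4*w - 12)/(w*(w + 5))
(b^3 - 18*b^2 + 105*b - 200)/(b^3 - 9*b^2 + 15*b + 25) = (b - 8)/(b + 1)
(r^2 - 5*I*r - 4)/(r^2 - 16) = (r^2 - 5*I*r - 4)/(r^2 - 16)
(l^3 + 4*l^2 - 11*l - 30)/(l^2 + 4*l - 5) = (l^2 - l - 6)/(l - 1)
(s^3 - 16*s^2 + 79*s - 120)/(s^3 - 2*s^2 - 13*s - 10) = (s^2 - 11*s + 24)/(s^2 + 3*s + 2)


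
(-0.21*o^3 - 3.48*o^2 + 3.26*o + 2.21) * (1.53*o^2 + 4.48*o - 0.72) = -0.3213*o^5 - 6.2652*o^4 - 10.4514*o^3 + 20.4917*o^2 + 7.5536*o - 1.5912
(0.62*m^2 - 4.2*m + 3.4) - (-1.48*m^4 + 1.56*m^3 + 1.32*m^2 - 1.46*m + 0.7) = 1.48*m^4 - 1.56*m^3 - 0.7*m^2 - 2.74*m + 2.7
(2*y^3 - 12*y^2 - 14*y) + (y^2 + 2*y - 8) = 2*y^3 - 11*y^2 - 12*y - 8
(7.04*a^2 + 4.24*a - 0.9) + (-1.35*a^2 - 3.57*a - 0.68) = 5.69*a^2 + 0.67*a - 1.58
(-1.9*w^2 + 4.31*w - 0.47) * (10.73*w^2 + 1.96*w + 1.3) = -20.387*w^4 + 42.5223*w^3 + 0.9345*w^2 + 4.6818*w - 0.611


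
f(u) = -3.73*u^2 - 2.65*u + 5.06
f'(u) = -7.46*u - 2.65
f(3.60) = -52.82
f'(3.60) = -29.51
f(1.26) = -4.20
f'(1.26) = -12.05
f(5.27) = -112.50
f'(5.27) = -41.96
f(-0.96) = 4.17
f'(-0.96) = 4.51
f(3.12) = -39.52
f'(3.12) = -25.93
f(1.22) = -3.72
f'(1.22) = -11.75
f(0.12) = 4.69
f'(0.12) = -3.55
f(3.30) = -44.30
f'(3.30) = -27.27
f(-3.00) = -20.56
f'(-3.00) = 19.73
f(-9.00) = -273.22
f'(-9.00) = 64.49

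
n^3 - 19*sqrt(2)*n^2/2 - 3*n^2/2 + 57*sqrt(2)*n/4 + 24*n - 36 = (n - 3/2)*(n - 8*sqrt(2))*(n - 3*sqrt(2)/2)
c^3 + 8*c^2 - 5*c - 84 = (c - 3)*(c + 4)*(c + 7)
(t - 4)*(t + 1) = t^2 - 3*t - 4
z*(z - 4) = z^2 - 4*z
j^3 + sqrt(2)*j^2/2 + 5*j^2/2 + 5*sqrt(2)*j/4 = j*(j + 5/2)*(j + sqrt(2)/2)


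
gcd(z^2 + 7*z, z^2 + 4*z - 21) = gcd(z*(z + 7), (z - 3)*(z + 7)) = z + 7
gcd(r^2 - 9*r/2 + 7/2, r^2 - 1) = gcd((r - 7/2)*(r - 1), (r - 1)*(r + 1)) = r - 1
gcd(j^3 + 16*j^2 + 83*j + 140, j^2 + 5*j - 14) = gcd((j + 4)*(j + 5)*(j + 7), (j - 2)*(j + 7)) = j + 7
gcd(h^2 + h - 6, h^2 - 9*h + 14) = h - 2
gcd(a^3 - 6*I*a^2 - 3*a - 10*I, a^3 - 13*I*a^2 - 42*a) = 1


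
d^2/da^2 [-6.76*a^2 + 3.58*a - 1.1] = -13.5200000000000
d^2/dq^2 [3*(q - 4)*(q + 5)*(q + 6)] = 18*q + 42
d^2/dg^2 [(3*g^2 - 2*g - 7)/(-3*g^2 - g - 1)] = 2*(27*g^3 + 216*g^2 + 45*g - 19)/(27*g^6 + 27*g^5 + 36*g^4 + 19*g^3 + 12*g^2 + 3*g + 1)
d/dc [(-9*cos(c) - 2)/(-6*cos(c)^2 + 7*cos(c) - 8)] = (-54*sin(c)^2 + 24*cos(c) - 32)*sin(c)/(6*cos(c)^2 - 7*cos(c) + 8)^2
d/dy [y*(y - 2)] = 2*y - 2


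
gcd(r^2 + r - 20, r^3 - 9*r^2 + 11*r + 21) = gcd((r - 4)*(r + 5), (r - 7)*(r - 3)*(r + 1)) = 1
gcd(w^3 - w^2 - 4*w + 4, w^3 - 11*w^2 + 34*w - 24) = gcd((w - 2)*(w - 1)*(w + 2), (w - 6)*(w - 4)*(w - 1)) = w - 1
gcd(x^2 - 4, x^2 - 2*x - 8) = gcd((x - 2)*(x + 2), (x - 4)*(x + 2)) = x + 2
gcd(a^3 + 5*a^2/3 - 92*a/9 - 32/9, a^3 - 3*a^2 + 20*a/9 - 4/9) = 1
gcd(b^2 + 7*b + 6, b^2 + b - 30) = b + 6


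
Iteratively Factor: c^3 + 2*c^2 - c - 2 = (c - 1)*(c^2 + 3*c + 2) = (c - 1)*(c + 2)*(c + 1)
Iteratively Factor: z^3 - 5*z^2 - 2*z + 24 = (z + 2)*(z^2 - 7*z + 12) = (z - 4)*(z + 2)*(z - 3)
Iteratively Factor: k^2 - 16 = (k - 4)*(k + 4)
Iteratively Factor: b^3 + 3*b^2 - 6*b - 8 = (b - 2)*(b^2 + 5*b + 4) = (b - 2)*(b + 4)*(b + 1)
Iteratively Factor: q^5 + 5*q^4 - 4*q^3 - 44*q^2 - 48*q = (q + 4)*(q^4 + q^3 - 8*q^2 - 12*q) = (q + 2)*(q + 4)*(q^3 - q^2 - 6*q) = (q + 2)^2*(q + 4)*(q^2 - 3*q) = (q - 3)*(q + 2)^2*(q + 4)*(q)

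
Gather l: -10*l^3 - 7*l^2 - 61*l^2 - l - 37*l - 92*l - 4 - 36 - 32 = -10*l^3 - 68*l^2 - 130*l - 72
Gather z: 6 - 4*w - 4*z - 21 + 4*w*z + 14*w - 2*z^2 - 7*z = 10*w - 2*z^2 + z*(4*w - 11) - 15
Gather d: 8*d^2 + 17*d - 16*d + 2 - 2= 8*d^2 + d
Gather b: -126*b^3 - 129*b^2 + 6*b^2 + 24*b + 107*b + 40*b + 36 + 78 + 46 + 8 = -126*b^3 - 123*b^2 + 171*b + 168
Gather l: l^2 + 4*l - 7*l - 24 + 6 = l^2 - 3*l - 18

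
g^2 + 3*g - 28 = (g - 4)*(g + 7)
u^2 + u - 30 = (u - 5)*(u + 6)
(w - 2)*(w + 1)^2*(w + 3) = w^4 + 3*w^3 - 3*w^2 - 11*w - 6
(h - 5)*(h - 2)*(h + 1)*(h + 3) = h^4 - 3*h^3 - 15*h^2 + 19*h + 30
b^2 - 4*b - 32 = (b - 8)*(b + 4)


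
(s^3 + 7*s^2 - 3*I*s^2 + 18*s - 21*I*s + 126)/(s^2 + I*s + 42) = (s^2 + s*(7 + 3*I) + 21*I)/(s + 7*I)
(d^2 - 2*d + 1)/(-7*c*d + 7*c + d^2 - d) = (1 - d)/(7*c - d)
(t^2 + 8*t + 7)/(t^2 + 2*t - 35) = (t + 1)/(t - 5)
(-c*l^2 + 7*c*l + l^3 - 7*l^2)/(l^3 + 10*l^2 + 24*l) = (-c*l + 7*c + l^2 - 7*l)/(l^2 + 10*l + 24)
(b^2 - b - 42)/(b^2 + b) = (b^2 - b - 42)/(b*(b + 1))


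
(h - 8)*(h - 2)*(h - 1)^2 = h^4 - 12*h^3 + 37*h^2 - 42*h + 16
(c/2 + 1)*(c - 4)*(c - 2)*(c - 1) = c^4/2 - 5*c^3/2 + 10*c - 8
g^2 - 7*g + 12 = (g - 4)*(g - 3)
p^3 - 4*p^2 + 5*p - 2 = (p - 2)*(p - 1)^2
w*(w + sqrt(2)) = w^2 + sqrt(2)*w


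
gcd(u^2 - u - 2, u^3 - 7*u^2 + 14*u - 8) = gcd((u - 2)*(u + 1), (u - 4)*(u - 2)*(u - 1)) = u - 2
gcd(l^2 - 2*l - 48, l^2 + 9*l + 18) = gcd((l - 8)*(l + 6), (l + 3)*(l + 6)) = l + 6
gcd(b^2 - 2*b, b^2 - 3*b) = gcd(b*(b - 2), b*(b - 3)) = b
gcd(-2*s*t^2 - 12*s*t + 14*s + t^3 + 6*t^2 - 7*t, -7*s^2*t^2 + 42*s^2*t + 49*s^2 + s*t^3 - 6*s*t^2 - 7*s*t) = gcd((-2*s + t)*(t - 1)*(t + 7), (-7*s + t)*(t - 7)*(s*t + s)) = 1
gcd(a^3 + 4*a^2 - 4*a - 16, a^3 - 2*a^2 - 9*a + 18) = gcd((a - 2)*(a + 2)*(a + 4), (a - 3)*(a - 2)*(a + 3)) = a - 2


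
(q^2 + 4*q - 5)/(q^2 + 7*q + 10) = (q - 1)/(q + 2)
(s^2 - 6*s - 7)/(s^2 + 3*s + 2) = (s - 7)/(s + 2)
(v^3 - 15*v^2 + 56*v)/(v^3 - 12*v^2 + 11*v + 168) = v/(v + 3)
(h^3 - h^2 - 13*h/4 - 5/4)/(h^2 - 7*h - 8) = (h^2 - 2*h - 5/4)/(h - 8)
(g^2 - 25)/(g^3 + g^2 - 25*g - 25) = 1/(g + 1)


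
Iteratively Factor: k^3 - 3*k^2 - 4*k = (k + 1)*(k^2 - 4*k) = (k - 4)*(k + 1)*(k)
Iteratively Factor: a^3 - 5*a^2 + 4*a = (a - 4)*(a^2 - a) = a*(a - 4)*(a - 1)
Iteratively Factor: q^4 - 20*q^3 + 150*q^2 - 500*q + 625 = (q - 5)*(q^3 - 15*q^2 + 75*q - 125) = (q - 5)^2*(q^2 - 10*q + 25) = (q - 5)^3*(q - 5)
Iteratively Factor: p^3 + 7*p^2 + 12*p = (p + 3)*(p^2 + 4*p) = (p + 3)*(p + 4)*(p)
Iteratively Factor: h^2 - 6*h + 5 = (h - 5)*(h - 1)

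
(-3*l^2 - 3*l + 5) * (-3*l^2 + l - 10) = 9*l^4 + 6*l^3 + 12*l^2 + 35*l - 50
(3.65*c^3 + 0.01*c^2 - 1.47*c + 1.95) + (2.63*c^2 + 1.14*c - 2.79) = 3.65*c^3 + 2.64*c^2 - 0.33*c - 0.84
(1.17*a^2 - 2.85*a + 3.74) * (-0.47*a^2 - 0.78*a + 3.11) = -0.5499*a^4 + 0.4269*a^3 + 4.1039*a^2 - 11.7807*a + 11.6314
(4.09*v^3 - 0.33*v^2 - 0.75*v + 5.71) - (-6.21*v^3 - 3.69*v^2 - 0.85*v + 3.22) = 10.3*v^3 + 3.36*v^2 + 0.1*v + 2.49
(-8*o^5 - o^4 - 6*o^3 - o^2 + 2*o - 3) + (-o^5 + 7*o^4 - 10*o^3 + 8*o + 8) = -9*o^5 + 6*o^4 - 16*o^3 - o^2 + 10*o + 5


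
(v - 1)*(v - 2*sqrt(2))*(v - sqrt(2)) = v^3 - 3*sqrt(2)*v^2 - v^2 + 4*v + 3*sqrt(2)*v - 4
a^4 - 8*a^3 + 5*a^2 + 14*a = a*(a - 7)*(a - 2)*(a + 1)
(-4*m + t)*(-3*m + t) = 12*m^2 - 7*m*t + t^2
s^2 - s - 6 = (s - 3)*(s + 2)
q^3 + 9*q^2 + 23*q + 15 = (q + 1)*(q + 3)*(q + 5)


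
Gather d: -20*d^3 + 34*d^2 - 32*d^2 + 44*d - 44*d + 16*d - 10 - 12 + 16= -20*d^3 + 2*d^2 + 16*d - 6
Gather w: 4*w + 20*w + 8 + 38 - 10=24*w + 36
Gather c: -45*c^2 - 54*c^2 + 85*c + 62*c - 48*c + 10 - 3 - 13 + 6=-99*c^2 + 99*c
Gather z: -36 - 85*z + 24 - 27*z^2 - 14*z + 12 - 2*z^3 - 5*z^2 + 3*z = -2*z^3 - 32*z^2 - 96*z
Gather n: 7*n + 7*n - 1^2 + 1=14*n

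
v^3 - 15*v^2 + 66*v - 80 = (v - 8)*(v - 5)*(v - 2)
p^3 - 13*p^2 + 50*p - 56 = (p - 7)*(p - 4)*(p - 2)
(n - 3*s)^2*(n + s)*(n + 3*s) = n^4 - 2*n^3*s - 12*n^2*s^2 + 18*n*s^3 + 27*s^4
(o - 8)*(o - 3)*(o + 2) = o^3 - 9*o^2 + 2*o + 48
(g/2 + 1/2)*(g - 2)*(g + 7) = g^3/2 + 3*g^2 - 9*g/2 - 7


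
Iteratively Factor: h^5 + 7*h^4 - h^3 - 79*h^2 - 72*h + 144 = (h + 4)*(h^4 + 3*h^3 - 13*h^2 - 27*h + 36) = (h + 3)*(h + 4)*(h^3 - 13*h + 12) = (h - 1)*(h + 3)*(h + 4)*(h^2 + h - 12) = (h - 3)*(h - 1)*(h + 3)*(h + 4)*(h + 4)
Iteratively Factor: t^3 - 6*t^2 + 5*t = (t - 1)*(t^2 - 5*t) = t*(t - 1)*(t - 5)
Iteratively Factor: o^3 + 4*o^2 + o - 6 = (o + 3)*(o^2 + o - 2) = (o - 1)*(o + 3)*(o + 2)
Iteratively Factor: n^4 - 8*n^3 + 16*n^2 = (n)*(n^3 - 8*n^2 + 16*n) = n*(n - 4)*(n^2 - 4*n) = n*(n - 4)^2*(n)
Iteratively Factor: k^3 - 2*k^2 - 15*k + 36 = (k + 4)*(k^2 - 6*k + 9) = (k - 3)*(k + 4)*(k - 3)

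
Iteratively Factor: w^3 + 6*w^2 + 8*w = (w + 4)*(w^2 + 2*w) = (w + 2)*(w + 4)*(w)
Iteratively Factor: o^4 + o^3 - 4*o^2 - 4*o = (o)*(o^3 + o^2 - 4*o - 4) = o*(o - 2)*(o^2 + 3*o + 2) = o*(o - 2)*(o + 1)*(o + 2)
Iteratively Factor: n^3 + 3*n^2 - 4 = (n - 1)*(n^2 + 4*n + 4) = (n - 1)*(n + 2)*(n + 2)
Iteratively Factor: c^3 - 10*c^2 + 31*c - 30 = (c - 3)*(c^2 - 7*c + 10) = (c - 5)*(c - 3)*(c - 2)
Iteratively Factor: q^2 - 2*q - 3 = (q + 1)*(q - 3)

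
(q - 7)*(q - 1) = q^2 - 8*q + 7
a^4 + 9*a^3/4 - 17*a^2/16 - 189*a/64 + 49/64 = (a - 1)*(a - 1/4)*(a + 7/4)^2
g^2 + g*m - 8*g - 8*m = (g - 8)*(g + m)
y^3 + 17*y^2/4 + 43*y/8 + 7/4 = (y + 1/2)*(y + 7/4)*(y + 2)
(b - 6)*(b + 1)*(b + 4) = b^3 - b^2 - 26*b - 24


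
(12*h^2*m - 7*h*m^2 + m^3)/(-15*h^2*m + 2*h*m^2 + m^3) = (-4*h + m)/(5*h + m)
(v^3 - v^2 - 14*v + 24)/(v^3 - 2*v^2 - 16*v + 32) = (v - 3)/(v - 4)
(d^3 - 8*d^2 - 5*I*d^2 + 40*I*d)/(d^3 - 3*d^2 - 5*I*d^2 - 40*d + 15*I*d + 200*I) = d/(d + 5)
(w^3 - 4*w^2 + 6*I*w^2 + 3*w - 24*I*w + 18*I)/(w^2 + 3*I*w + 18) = (w^2 - 4*w + 3)/(w - 3*I)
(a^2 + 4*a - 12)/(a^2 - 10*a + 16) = (a + 6)/(a - 8)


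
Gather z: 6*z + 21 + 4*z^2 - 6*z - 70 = 4*z^2 - 49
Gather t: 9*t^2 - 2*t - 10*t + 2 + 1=9*t^2 - 12*t + 3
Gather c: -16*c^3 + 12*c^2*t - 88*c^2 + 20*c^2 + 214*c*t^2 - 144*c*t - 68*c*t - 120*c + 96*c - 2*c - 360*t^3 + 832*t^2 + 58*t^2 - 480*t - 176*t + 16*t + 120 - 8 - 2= -16*c^3 + c^2*(12*t - 68) + c*(214*t^2 - 212*t - 26) - 360*t^3 + 890*t^2 - 640*t + 110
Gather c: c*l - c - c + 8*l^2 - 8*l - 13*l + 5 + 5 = c*(l - 2) + 8*l^2 - 21*l + 10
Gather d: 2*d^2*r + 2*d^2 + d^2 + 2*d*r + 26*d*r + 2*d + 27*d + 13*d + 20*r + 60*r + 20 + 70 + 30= d^2*(2*r + 3) + d*(28*r + 42) + 80*r + 120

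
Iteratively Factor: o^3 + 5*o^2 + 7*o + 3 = (o + 3)*(o^2 + 2*o + 1) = (o + 1)*(o + 3)*(o + 1)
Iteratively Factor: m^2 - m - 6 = (m - 3)*(m + 2)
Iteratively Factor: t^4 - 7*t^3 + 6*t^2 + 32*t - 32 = (t - 1)*(t^3 - 6*t^2 + 32) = (t - 4)*(t - 1)*(t^2 - 2*t - 8) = (t - 4)^2*(t - 1)*(t + 2)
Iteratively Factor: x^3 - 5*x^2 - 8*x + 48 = (x + 3)*(x^2 - 8*x + 16) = (x - 4)*(x + 3)*(x - 4)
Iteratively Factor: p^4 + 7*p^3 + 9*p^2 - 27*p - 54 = (p - 2)*(p^3 + 9*p^2 + 27*p + 27) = (p - 2)*(p + 3)*(p^2 + 6*p + 9) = (p - 2)*(p + 3)^2*(p + 3)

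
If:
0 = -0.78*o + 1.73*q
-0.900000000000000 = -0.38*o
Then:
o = 2.37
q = 1.07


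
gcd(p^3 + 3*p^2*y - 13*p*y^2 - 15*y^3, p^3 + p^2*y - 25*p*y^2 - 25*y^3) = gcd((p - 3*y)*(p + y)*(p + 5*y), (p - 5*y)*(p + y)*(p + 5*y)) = p^2 + 6*p*y + 5*y^2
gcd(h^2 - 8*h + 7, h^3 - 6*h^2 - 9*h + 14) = h^2 - 8*h + 7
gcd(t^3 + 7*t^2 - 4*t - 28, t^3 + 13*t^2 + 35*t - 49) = t + 7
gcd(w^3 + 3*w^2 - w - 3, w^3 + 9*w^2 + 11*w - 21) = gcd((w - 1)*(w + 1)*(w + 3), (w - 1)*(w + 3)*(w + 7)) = w^2 + 2*w - 3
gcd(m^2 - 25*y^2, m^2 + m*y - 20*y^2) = m + 5*y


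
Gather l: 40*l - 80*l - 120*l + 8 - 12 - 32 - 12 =-160*l - 48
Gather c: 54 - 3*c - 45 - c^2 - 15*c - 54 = -c^2 - 18*c - 45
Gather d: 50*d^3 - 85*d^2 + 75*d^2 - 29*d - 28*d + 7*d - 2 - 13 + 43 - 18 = 50*d^3 - 10*d^2 - 50*d + 10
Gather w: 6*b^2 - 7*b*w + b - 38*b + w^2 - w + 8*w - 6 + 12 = 6*b^2 - 37*b + w^2 + w*(7 - 7*b) + 6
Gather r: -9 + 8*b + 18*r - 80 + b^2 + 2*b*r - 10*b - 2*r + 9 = b^2 - 2*b + r*(2*b + 16) - 80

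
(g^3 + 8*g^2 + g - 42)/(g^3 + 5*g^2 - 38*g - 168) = (g^2 + g - 6)/(g^2 - 2*g - 24)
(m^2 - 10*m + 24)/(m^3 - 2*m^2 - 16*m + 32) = (m - 6)/(m^2 + 2*m - 8)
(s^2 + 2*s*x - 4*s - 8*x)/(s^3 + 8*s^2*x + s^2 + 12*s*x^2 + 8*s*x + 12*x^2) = (s - 4)/(s^2 + 6*s*x + s + 6*x)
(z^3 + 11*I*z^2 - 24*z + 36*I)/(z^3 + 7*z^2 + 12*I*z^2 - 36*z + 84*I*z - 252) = (z - I)/(z + 7)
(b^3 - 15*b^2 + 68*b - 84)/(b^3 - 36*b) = (b^2 - 9*b + 14)/(b*(b + 6))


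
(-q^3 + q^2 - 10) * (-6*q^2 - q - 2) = 6*q^5 - 5*q^4 + q^3 + 58*q^2 + 10*q + 20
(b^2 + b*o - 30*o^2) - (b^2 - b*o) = 2*b*o - 30*o^2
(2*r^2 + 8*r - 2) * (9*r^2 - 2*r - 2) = 18*r^4 + 68*r^3 - 38*r^2 - 12*r + 4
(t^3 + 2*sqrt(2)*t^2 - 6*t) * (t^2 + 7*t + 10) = t^5 + 2*sqrt(2)*t^4 + 7*t^4 + 4*t^3 + 14*sqrt(2)*t^3 - 42*t^2 + 20*sqrt(2)*t^2 - 60*t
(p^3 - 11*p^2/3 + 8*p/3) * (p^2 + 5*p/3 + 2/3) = p^5 - 2*p^4 - 25*p^3/9 + 2*p^2 + 16*p/9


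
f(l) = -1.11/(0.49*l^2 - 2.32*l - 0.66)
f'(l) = -1.11*(2.32 - 0.98*l)/(0.49*l^2 - 2.32*l - 0.66)^2 = (1.0878*l - 2.5752)/(-0.49*l^2 + 2.32*l + 0.66)^2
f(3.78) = 0.46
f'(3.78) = 0.26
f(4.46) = 0.88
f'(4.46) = 1.43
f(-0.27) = -523.34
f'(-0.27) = -637727.26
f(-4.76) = -0.05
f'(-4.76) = -0.02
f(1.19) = 0.41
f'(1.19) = -0.17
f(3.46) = 0.39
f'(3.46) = 0.15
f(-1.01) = -0.51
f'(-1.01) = -0.77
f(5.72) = -0.53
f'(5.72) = 0.83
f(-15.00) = -0.01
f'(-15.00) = -0.00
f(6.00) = -0.36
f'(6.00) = 0.42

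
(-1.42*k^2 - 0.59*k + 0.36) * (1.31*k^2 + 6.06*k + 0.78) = -1.8602*k^4 - 9.3781*k^3 - 4.2114*k^2 + 1.7214*k + 0.2808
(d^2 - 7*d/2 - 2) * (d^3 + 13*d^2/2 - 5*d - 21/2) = d^5 + 3*d^4 - 119*d^3/4 - 6*d^2 + 187*d/4 + 21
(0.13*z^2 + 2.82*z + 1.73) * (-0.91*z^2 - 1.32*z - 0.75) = -0.1183*z^4 - 2.7378*z^3 - 5.3942*z^2 - 4.3986*z - 1.2975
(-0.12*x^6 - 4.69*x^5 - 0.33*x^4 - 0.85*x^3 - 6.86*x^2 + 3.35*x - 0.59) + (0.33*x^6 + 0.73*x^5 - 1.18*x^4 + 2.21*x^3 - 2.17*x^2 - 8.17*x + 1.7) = 0.21*x^6 - 3.96*x^5 - 1.51*x^4 + 1.36*x^3 - 9.03*x^2 - 4.82*x + 1.11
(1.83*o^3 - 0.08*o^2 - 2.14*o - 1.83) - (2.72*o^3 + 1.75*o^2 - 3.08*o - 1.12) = -0.89*o^3 - 1.83*o^2 + 0.94*o - 0.71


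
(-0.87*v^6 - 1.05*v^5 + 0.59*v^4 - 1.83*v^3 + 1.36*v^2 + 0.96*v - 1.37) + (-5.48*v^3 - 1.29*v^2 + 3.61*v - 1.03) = -0.87*v^6 - 1.05*v^5 + 0.59*v^4 - 7.31*v^3 + 0.0700000000000001*v^2 + 4.57*v - 2.4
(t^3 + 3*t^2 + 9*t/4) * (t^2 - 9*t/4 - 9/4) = t^5 + 3*t^4/4 - 27*t^3/4 - 189*t^2/16 - 81*t/16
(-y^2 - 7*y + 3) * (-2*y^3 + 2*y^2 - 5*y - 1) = 2*y^5 + 12*y^4 - 15*y^3 + 42*y^2 - 8*y - 3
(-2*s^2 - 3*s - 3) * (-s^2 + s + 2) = 2*s^4 + s^3 - 4*s^2 - 9*s - 6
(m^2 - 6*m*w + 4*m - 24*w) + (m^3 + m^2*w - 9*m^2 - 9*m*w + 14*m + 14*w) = m^3 + m^2*w - 8*m^2 - 15*m*w + 18*m - 10*w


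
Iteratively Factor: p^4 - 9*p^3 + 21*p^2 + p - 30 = (p - 3)*(p^3 - 6*p^2 + 3*p + 10) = (p - 3)*(p + 1)*(p^2 - 7*p + 10) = (p - 3)*(p - 2)*(p + 1)*(p - 5)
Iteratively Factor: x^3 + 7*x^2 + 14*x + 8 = (x + 4)*(x^2 + 3*x + 2) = (x + 1)*(x + 4)*(x + 2)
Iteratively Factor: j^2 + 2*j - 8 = (j + 4)*(j - 2)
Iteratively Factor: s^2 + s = (s)*(s + 1)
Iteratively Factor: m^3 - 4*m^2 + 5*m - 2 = (m - 1)*(m^2 - 3*m + 2) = (m - 2)*(m - 1)*(m - 1)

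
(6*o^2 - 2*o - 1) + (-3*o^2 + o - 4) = 3*o^2 - o - 5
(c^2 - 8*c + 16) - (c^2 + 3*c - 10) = 26 - 11*c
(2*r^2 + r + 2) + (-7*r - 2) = 2*r^2 - 6*r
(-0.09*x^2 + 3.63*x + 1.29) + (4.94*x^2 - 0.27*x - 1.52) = 4.85*x^2 + 3.36*x - 0.23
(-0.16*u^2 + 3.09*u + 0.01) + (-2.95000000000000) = -0.16*u^2 + 3.09*u - 2.94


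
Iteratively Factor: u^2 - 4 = (u + 2)*(u - 2)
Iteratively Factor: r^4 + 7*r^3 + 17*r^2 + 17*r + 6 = (r + 2)*(r^3 + 5*r^2 + 7*r + 3) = (r + 1)*(r + 2)*(r^2 + 4*r + 3) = (r + 1)*(r + 2)*(r + 3)*(r + 1)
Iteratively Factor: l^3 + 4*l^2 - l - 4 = (l + 1)*(l^2 + 3*l - 4) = (l - 1)*(l + 1)*(l + 4)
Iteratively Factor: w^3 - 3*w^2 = (w)*(w^2 - 3*w) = w*(w - 3)*(w)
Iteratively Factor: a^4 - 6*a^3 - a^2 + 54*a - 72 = (a - 3)*(a^3 - 3*a^2 - 10*a + 24) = (a - 3)*(a + 3)*(a^2 - 6*a + 8) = (a - 4)*(a - 3)*(a + 3)*(a - 2)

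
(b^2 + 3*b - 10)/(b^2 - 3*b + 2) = (b + 5)/(b - 1)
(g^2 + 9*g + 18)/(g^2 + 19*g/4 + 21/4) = 4*(g + 6)/(4*g + 7)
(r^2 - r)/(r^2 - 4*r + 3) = r/(r - 3)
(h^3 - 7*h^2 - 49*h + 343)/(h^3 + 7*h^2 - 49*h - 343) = (h - 7)/(h + 7)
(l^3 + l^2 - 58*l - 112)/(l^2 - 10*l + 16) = (l^2 + 9*l + 14)/(l - 2)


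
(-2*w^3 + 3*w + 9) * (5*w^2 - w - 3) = -10*w^5 + 2*w^4 + 21*w^3 + 42*w^2 - 18*w - 27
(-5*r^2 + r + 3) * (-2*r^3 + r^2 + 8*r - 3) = 10*r^5 - 7*r^4 - 45*r^3 + 26*r^2 + 21*r - 9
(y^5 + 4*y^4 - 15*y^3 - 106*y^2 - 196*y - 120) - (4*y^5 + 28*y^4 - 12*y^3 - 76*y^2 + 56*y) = -3*y^5 - 24*y^4 - 3*y^3 - 30*y^2 - 252*y - 120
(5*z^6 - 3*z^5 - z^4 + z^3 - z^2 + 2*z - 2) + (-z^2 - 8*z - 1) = 5*z^6 - 3*z^5 - z^4 + z^3 - 2*z^2 - 6*z - 3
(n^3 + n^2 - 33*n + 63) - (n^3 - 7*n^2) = 8*n^2 - 33*n + 63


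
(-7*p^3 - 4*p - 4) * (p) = -7*p^4 - 4*p^2 - 4*p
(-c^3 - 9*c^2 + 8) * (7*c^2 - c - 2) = -7*c^5 - 62*c^4 + 11*c^3 + 74*c^2 - 8*c - 16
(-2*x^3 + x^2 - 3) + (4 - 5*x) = -2*x^3 + x^2 - 5*x + 1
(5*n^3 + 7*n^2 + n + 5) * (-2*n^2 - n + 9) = -10*n^5 - 19*n^4 + 36*n^3 + 52*n^2 + 4*n + 45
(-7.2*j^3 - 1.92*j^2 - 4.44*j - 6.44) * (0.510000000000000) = -3.672*j^3 - 0.9792*j^2 - 2.2644*j - 3.2844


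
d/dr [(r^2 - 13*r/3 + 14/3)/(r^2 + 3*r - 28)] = 2*(11*r^2 - 98*r + 161)/(3*(r^4 + 6*r^3 - 47*r^2 - 168*r + 784))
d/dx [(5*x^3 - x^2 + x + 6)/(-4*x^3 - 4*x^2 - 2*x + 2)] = (-12*x^4 - 6*x^3 + 54*x^2 + 22*x + 7)/(2*(4*x^6 + 8*x^5 + 8*x^4 - 3*x^2 - 2*x + 1))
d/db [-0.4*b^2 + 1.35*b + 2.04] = 1.35 - 0.8*b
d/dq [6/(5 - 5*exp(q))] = 3/(10*sinh(q/2)^2)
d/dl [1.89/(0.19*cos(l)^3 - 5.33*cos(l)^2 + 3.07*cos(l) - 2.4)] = (1.0773*cos(l)^2 - 20.1474*cos(l) + 5.8023)*sin(l)/(0.19*cos(l)^3 - 5.33*cos(l)^2 + 3.07*cos(l) - 2.4)^2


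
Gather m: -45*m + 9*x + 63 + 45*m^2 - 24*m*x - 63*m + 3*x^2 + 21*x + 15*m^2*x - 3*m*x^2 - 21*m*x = m^2*(15*x + 45) + m*(-3*x^2 - 45*x - 108) + 3*x^2 + 30*x + 63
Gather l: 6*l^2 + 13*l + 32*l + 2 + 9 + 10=6*l^2 + 45*l + 21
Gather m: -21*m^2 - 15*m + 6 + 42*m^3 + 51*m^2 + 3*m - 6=42*m^3 + 30*m^2 - 12*m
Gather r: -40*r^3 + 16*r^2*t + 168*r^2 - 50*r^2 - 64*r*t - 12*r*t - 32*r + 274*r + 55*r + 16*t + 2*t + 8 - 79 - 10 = -40*r^3 + r^2*(16*t + 118) + r*(297 - 76*t) + 18*t - 81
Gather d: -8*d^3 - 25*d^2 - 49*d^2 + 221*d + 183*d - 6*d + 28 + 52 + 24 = -8*d^3 - 74*d^2 + 398*d + 104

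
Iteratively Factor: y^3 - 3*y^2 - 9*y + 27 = (y - 3)*(y^2 - 9) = (y - 3)^2*(y + 3)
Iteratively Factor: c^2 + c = (c + 1)*(c)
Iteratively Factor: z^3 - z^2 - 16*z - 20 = (z + 2)*(z^2 - 3*z - 10) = (z - 5)*(z + 2)*(z + 2)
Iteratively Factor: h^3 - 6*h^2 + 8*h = (h)*(h^2 - 6*h + 8) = h*(h - 4)*(h - 2)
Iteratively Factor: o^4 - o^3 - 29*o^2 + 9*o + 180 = (o - 5)*(o^3 + 4*o^2 - 9*o - 36) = (o - 5)*(o + 4)*(o^2 - 9) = (o - 5)*(o + 3)*(o + 4)*(o - 3)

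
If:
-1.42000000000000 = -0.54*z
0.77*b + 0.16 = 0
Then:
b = -0.21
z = 2.63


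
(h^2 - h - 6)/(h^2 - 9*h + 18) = (h + 2)/(h - 6)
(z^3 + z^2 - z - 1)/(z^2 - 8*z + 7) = (z^2 + 2*z + 1)/(z - 7)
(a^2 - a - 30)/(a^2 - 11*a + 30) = (a + 5)/(a - 5)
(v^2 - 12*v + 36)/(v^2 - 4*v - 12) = (v - 6)/(v + 2)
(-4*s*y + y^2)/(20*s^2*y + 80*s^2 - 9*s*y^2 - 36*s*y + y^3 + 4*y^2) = y/(-5*s*y - 20*s + y^2 + 4*y)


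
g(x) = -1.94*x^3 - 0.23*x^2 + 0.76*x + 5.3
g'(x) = -5.82*x^2 - 0.46*x + 0.76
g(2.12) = -12.61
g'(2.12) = -26.37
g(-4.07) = 129.19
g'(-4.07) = -93.78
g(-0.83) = 5.62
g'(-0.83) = -2.87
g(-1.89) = 16.14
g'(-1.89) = -19.16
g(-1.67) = 12.42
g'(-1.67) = -14.70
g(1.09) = 3.34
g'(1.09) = -6.66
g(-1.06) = 6.55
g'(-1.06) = -5.29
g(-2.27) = 25.08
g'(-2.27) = -28.19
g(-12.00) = 3315.38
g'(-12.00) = -831.80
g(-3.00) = 53.33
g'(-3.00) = -50.24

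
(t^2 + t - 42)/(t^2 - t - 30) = (t + 7)/(t + 5)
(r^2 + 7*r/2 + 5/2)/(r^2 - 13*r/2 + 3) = (2*r^2 + 7*r + 5)/(2*r^2 - 13*r + 6)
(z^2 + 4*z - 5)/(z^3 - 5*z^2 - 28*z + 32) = (z + 5)/(z^2 - 4*z - 32)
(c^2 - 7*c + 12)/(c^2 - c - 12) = (c - 3)/(c + 3)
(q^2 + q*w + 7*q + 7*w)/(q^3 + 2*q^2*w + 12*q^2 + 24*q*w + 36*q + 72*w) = (q^2 + q*w + 7*q + 7*w)/(q^3 + 2*q^2*w + 12*q^2 + 24*q*w + 36*q + 72*w)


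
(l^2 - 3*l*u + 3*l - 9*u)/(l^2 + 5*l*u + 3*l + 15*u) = (l - 3*u)/(l + 5*u)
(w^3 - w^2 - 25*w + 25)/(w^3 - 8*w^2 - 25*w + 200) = (w - 1)/(w - 8)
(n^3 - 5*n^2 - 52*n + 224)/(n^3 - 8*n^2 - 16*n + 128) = (n + 7)/(n + 4)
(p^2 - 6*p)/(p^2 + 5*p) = (p - 6)/(p + 5)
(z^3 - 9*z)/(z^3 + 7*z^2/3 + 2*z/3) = 3*(z^2 - 9)/(3*z^2 + 7*z + 2)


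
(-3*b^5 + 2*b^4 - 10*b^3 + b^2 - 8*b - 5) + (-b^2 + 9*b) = -3*b^5 + 2*b^4 - 10*b^3 + b - 5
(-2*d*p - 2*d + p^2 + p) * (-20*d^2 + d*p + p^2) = 40*d^3*p + 40*d^3 - 22*d^2*p^2 - 22*d^2*p - d*p^3 - d*p^2 + p^4 + p^3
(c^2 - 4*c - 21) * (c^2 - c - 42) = c^4 - 5*c^3 - 59*c^2 + 189*c + 882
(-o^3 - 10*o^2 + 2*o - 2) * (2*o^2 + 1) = -2*o^5 - 20*o^4 + 3*o^3 - 14*o^2 + 2*o - 2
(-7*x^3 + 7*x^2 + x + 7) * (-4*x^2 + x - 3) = 28*x^5 - 35*x^4 + 24*x^3 - 48*x^2 + 4*x - 21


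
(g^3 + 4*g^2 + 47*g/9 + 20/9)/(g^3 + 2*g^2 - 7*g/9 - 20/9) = (g + 1)/(g - 1)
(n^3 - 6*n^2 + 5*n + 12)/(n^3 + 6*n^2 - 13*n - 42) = (n^2 - 3*n - 4)/(n^2 + 9*n + 14)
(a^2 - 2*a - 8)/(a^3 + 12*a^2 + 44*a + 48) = (a - 4)/(a^2 + 10*a + 24)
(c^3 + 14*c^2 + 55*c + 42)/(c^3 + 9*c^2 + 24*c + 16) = (c^2 + 13*c + 42)/(c^2 + 8*c + 16)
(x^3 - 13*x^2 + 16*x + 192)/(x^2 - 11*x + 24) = (x^2 - 5*x - 24)/(x - 3)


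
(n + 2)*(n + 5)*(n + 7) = n^3 + 14*n^2 + 59*n + 70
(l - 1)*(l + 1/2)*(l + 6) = l^3 + 11*l^2/2 - 7*l/2 - 3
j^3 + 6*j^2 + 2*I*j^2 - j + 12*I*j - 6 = (j + 6)*(j + I)^2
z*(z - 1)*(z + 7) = z^3 + 6*z^2 - 7*z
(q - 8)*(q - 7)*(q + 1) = q^3 - 14*q^2 + 41*q + 56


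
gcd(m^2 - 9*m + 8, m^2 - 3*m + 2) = m - 1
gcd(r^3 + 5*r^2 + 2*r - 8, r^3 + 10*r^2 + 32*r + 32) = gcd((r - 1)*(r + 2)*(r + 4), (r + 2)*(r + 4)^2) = r^2 + 6*r + 8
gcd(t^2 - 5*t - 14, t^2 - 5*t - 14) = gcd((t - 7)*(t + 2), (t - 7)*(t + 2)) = t^2 - 5*t - 14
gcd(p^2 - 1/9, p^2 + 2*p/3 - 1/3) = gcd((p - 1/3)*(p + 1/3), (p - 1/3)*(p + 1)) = p - 1/3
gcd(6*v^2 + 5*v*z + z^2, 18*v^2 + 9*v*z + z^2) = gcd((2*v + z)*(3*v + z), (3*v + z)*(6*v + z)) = 3*v + z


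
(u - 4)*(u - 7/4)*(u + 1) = u^3 - 19*u^2/4 + 5*u/4 + 7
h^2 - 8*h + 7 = (h - 7)*(h - 1)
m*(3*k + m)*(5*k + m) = 15*k^2*m + 8*k*m^2 + m^3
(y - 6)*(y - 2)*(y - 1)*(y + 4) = y^4 - 5*y^3 - 16*y^2 + 68*y - 48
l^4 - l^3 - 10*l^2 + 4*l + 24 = (l - 3)*(l - 2)*(l + 2)^2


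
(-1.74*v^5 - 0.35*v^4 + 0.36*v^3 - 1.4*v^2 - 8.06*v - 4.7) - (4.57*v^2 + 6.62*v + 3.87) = -1.74*v^5 - 0.35*v^4 + 0.36*v^3 - 5.97*v^2 - 14.68*v - 8.57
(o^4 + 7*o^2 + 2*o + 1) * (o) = o^5 + 7*o^3 + 2*o^2 + o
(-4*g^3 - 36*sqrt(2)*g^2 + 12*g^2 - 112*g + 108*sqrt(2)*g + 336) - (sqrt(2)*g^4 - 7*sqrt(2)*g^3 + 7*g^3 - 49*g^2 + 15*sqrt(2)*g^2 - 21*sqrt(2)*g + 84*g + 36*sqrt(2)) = -sqrt(2)*g^4 - 11*g^3 + 7*sqrt(2)*g^3 - 51*sqrt(2)*g^2 + 61*g^2 - 196*g + 129*sqrt(2)*g - 36*sqrt(2) + 336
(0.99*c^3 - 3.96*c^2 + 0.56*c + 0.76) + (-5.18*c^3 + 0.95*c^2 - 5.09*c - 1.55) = -4.19*c^3 - 3.01*c^2 - 4.53*c - 0.79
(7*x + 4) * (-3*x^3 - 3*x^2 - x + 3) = -21*x^4 - 33*x^3 - 19*x^2 + 17*x + 12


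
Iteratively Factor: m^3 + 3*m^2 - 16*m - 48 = (m + 4)*(m^2 - m - 12) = (m - 4)*(m + 4)*(m + 3)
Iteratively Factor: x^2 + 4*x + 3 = (x + 3)*(x + 1)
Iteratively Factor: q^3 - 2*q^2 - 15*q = (q)*(q^2 - 2*q - 15) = q*(q + 3)*(q - 5)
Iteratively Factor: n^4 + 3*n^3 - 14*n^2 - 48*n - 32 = (n + 4)*(n^3 - n^2 - 10*n - 8) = (n + 2)*(n + 4)*(n^2 - 3*n - 4) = (n + 1)*(n + 2)*(n + 4)*(n - 4)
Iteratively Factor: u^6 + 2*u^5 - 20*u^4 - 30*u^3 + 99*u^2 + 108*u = (u + 4)*(u^5 - 2*u^4 - 12*u^3 + 18*u^2 + 27*u) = (u + 3)*(u + 4)*(u^4 - 5*u^3 + 3*u^2 + 9*u) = (u - 3)*(u + 3)*(u + 4)*(u^3 - 2*u^2 - 3*u) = (u - 3)*(u + 1)*(u + 3)*(u + 4)*(u^2 - 3*u) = u*(u - 3)*(u + 1)*(u + 3)*(u + 4)*(u - 3)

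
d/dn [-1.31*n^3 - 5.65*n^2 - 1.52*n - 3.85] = -3.93*n^2 - 11.3*n - 1.52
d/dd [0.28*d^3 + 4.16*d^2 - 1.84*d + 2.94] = 0.84*d^2 + 8.32*d - 1.84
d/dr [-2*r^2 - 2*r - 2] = -4*r - 2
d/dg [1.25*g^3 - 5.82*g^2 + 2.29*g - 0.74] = 3.75*g^2 - 11.64*g + 2.29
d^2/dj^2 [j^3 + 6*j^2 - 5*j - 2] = 6*j + 12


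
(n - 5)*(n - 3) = n^2 - 8*n + 15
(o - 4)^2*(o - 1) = o^3 - 9*o^2 + 24*o - 16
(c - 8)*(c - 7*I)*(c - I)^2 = c^4 - 8*c^3 - 9*I*c^3 - 15*c^2 + 72*I*c^2 + 120*c + 7*I*c - 56*I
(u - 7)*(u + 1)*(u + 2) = u^3 - 4*u^2 - 19*u - 14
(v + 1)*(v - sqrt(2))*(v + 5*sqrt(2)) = v^3 + v^2 + 4*sqrt(2)*v^2 - 10*v + 4*sqrt(2)*v - 10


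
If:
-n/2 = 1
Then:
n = -2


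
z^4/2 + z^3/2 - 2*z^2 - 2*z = z*(z/2 + 1/2)*(z - 2)*(z + 2)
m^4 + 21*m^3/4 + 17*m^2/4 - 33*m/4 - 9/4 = (m - 1)*(m + 1/4)*(m + 3)^2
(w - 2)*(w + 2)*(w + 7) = w^3 + 7*w^2 - 4*w - 28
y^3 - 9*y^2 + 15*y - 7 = (y - 7)*(y - 1)^2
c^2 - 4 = (c - 2)*(c + 2)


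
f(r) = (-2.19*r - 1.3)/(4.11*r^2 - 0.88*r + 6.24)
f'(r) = (0.88 - 8.22*r)*(-2.19*r - 1.3)/(4.11*r^2 - 0.88*r + 6.24)^2 - 2.19/(4.11*r^2 - 0.88*r + 6.24)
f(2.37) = -0.24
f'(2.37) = 0.08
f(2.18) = -0.25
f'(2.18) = 0.09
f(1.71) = -0.30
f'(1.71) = 0.11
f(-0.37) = -0.07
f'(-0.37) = -0.35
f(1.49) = -0.32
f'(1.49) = 0.11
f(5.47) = -0.11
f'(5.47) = 0.02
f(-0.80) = 0.05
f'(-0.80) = -0.19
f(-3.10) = 0.11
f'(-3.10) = 0.02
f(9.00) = -0.06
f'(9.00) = 0.01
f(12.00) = -0.05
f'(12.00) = 0.00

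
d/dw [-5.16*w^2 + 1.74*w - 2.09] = 1.74 - 10.32*w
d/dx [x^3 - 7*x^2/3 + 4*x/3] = 3*x^2 - 14*x/3 + 4/3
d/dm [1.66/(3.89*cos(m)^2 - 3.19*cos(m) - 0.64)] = (12.9148*cos(m) - 5.2954)*sin(m)/(-3.89*cos(m)^2 + 3.19*cos(m) + 0.64)^2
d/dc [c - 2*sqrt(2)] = 1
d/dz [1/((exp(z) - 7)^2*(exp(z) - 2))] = ((2 - exp(z))*(exp(z) - 7) - 2*(exp(z) - 2)^2)*exp(z)/((exp(z) - 7)^3*(exp(z) - 2)^3)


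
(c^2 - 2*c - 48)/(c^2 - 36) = (c - 8)/(c - 6)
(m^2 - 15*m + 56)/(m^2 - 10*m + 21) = (m - 8)/(m - 3)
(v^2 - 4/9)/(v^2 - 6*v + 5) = (v^2 - 4/9)/(v^2 - 6*v + 5)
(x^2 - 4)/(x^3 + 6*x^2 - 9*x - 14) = (x + 2)/(x^2 + 8*x + 7)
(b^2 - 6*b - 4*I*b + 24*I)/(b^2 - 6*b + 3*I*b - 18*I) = (b - 4*I)/(b + 3*I)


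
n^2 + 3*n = n*(n + 3)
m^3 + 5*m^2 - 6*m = m*(m - 1)*(m + 6)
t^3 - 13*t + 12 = (t - 3)*(t - 1)*(t + 4)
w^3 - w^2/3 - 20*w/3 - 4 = (w - 3)*(w + 2/3)*(w + 2)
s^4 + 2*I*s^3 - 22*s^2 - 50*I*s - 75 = (s - 5)*(s + 5)*(s - I)*(s + 3*I)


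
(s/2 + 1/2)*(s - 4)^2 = s^3/2 - 7*s^2/2 + 4*s + 8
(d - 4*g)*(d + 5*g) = d^2 + d*g - 20*g^2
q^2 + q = q*(q + 1)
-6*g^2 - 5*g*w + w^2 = (-6*g + w)*(g + w)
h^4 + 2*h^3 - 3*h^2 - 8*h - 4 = (h - 2)*(h + 1)^2*(h + 2)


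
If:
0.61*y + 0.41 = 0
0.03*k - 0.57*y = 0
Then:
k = -12.77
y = -0.67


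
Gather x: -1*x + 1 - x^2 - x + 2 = -x^2 - 2*x + 3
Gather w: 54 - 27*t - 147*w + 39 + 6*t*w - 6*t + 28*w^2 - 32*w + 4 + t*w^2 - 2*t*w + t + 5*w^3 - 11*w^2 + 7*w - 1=-32*t + 5*w^3 + w^2*(t + 17) + w*(4*t - 172) + 96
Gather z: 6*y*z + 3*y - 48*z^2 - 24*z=3*y - 48*z^2 + z*(6*y - 24)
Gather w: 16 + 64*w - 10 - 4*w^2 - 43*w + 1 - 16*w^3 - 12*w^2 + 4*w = -16*w^3 - 16*w^2 + 25*w + 7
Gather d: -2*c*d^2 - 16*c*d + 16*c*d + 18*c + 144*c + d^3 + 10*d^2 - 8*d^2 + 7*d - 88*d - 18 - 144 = 162*c + d^3 + d^2*(2 - 2*c) - 81*d - 162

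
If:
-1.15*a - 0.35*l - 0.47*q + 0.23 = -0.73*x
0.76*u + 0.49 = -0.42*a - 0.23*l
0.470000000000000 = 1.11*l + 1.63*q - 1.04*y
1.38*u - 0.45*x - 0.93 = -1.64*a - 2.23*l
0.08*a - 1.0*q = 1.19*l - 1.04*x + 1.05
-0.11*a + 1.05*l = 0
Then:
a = -0.42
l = -0.04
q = -6.28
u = -0.40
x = -5.05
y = -10.35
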